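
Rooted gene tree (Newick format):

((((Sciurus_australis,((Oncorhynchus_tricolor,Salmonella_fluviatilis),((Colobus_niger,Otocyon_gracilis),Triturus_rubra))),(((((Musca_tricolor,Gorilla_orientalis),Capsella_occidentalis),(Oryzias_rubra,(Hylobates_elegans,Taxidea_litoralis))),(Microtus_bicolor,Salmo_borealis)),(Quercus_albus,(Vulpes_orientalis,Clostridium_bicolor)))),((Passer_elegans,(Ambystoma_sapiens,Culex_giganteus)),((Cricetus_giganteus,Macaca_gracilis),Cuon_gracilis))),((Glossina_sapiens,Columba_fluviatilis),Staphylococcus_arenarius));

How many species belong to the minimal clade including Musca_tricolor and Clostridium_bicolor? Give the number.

11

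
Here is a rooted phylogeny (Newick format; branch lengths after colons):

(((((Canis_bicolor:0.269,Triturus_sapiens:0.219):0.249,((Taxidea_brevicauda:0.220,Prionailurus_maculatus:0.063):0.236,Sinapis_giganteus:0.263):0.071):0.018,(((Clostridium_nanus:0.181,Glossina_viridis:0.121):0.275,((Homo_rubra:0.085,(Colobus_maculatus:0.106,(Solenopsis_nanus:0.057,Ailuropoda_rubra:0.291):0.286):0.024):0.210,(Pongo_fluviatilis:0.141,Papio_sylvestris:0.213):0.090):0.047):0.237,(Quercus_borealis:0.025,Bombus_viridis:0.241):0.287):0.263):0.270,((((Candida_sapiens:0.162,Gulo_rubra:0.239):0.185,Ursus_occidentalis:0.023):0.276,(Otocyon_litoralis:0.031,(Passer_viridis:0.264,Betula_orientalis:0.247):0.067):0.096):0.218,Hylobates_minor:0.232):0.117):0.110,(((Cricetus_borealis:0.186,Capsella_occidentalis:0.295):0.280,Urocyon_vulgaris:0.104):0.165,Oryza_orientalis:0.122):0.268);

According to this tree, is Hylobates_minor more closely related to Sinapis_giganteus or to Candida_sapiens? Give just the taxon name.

Candida_sapiens

The MRCA of Hylobates_minor and Candida_sapiens subtends ((((Candida_sapiens,Gulo_rubra),Ursus_occidentalis),(Otocyon_litoralis,(Passer_viridis,Betula_orientalis))),Hylobates_minor) (7 taxa).
The MRCA of Hylobates_minor and Sinapis_giganteus subtends ((((Canis_bicolor,Triturus_sapiens),((Taxidea_brevicauda,Prionailurus_maculatus),Sinapis_giganteus)),(((Clostridium_nanus,Glossina_viridis),((Homo_rubra,(Colobus_maculatus,(Solenopsis_nanus,Ailuropoda_rubra))),(Pongo_fluviatilis,Papio_sylvestris))),(Quercus_borealis,Bombus_viridis))),((((Candida_sapiens,Gulo_rubra),Ursus_occidentalis),(Otocyon_litoralis,(Passer_viridis,Betula_orientalis))),Hylobates_minor)) (22 taxa).
The first is nested inside the second, so Hylobates_minor shares a more recent common ancestor with Candida_sapiens.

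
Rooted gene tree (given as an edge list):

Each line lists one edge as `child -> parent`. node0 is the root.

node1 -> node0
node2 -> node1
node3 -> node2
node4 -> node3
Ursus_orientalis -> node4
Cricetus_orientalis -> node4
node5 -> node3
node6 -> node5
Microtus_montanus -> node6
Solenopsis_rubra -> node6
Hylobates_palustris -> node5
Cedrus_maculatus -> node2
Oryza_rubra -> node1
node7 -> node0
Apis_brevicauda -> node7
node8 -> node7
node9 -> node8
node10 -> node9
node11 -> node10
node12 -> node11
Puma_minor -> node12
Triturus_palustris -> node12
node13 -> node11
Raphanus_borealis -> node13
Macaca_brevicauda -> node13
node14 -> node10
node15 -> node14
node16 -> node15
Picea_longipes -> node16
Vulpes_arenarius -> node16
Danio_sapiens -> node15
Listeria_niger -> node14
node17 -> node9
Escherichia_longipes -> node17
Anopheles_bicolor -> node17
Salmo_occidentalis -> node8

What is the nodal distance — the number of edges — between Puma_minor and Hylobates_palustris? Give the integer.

12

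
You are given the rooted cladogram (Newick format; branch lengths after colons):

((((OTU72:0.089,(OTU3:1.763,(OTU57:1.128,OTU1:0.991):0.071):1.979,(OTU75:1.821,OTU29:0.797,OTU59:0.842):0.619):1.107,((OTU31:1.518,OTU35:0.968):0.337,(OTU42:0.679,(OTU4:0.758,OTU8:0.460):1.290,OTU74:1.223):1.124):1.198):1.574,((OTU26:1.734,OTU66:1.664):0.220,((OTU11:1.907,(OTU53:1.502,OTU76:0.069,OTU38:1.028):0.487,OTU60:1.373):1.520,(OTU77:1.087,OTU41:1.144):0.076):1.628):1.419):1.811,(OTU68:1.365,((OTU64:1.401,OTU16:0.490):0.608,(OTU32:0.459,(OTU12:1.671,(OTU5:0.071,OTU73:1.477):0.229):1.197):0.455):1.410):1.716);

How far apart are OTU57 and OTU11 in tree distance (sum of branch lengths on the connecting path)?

12.333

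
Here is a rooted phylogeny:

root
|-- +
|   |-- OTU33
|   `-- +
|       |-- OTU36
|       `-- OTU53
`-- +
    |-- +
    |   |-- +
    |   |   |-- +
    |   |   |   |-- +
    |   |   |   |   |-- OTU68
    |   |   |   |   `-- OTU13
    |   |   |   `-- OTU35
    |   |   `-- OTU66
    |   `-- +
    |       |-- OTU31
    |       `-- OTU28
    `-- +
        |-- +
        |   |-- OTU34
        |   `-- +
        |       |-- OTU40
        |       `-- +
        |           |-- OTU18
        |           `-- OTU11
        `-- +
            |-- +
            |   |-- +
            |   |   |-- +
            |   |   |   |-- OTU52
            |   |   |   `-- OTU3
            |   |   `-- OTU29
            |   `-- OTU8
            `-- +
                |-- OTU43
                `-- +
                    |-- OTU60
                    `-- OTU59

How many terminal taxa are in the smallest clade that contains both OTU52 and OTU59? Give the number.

The MRCA of OTU52 and OTU59 is the node subtending ((((OTU52,OTU3),OTU29),OTU8),(OTU43,(OTU60,OTU59))).
That clade contains 7 terminal taxa: OTU29, OTU3, OTU43, OTU52, OTU59, OTU60, OTU8.

7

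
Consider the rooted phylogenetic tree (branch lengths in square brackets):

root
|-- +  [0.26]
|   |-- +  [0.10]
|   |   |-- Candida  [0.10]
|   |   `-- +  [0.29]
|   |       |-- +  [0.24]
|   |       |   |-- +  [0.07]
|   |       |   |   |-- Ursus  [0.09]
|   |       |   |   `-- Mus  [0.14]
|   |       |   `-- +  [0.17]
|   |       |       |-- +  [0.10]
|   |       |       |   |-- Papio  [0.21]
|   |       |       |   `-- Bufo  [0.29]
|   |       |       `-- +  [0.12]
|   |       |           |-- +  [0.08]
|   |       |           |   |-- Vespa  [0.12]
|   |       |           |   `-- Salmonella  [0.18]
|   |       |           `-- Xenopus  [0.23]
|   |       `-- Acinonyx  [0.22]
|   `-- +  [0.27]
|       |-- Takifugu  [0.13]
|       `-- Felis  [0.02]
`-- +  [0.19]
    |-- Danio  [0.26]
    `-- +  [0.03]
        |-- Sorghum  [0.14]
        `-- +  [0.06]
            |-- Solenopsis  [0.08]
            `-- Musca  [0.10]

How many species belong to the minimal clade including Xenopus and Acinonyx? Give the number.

The MRCA of Xenopus and Acinonyx is the node subtending (((Ursus,Mus),((Papio,Bufo),((Vespa,Salmonella),Xenopus))),Acinonyx).
That clade contains 8 terminal taxa: Acinonyx, Bufo, Mus, Papio, Salmonella, Ursus, Vespa, Xenopus.

8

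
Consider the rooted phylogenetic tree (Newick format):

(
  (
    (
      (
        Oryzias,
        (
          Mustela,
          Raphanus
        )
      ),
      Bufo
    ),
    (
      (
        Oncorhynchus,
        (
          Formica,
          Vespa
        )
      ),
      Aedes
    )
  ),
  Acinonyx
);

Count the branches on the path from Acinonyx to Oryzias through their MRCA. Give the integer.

5

The MRCA of Acinonyx and Oryzias is the root of the tree.
From Acinonyx up to that node: 1 branch. From Oryzias up to the same node: 4 branches. Total: 1 + 4 = 5.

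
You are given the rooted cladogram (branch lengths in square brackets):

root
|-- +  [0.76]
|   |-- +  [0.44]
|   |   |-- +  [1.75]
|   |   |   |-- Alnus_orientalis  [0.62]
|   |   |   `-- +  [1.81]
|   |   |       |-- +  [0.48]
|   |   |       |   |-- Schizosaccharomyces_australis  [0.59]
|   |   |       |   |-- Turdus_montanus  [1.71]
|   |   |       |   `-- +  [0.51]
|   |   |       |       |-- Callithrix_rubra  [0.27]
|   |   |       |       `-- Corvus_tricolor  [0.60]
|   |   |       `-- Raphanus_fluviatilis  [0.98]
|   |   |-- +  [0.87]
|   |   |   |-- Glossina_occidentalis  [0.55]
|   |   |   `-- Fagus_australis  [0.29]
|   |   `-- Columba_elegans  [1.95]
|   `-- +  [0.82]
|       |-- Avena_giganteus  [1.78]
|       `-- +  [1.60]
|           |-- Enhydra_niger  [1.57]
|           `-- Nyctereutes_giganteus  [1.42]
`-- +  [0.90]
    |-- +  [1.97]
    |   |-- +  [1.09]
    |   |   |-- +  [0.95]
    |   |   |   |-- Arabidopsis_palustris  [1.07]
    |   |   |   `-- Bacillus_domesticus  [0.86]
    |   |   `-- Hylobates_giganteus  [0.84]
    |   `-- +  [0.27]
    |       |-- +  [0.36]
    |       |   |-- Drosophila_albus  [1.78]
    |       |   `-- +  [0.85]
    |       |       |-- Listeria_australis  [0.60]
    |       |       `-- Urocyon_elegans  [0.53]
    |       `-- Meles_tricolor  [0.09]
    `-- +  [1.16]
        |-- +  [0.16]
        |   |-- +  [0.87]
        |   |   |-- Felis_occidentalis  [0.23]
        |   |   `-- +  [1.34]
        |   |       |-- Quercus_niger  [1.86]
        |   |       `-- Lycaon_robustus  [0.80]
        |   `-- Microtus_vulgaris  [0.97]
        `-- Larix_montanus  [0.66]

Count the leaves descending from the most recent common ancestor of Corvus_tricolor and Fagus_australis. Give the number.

9

The MRCA of Corvus_tricolor and Fagus_australis is the node subtending ((Alnus_orientalis,((Schizosaccharomyces_australis,Turdus_montanus,(Callithrix_rubra,Corvus_tricolor)),Raphanus_fluviatilis)),(Glossina_occidentalis,Fagus_australis),Columba_elegans).
That clade contains 9 terminal taxa: Alnus_orientalis, Callithrix_rubra, Columba_elegans, Corvus_tricolor, Fagus_australis, Glossina_occidentalis, Raphanus_fluviatilis, Schizosaccharomyces_australis, Turdus_montanus.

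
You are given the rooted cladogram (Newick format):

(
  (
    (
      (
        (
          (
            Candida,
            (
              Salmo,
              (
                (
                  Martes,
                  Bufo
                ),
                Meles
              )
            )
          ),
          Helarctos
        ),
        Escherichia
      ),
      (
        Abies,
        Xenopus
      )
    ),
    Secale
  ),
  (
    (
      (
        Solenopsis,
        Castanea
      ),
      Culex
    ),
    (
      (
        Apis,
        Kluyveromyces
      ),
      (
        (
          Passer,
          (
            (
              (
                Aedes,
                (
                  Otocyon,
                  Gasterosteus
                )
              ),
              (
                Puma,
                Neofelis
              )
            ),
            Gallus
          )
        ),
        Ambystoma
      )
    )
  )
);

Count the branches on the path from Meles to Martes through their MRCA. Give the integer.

3

The MRCA of Meles and Martes is the node subtending ((Martes,Bufo),Meles).
From Meles up to that node: 1 branch. From Martes up to the same node: 2 branches. Total: 1 + 2 = 3.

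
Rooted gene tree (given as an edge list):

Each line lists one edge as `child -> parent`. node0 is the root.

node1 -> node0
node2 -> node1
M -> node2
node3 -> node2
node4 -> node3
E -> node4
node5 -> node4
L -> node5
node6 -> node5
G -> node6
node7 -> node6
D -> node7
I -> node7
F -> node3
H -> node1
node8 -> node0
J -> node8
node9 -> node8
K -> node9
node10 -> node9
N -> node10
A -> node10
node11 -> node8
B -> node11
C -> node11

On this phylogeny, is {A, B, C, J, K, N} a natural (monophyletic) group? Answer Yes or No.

Yes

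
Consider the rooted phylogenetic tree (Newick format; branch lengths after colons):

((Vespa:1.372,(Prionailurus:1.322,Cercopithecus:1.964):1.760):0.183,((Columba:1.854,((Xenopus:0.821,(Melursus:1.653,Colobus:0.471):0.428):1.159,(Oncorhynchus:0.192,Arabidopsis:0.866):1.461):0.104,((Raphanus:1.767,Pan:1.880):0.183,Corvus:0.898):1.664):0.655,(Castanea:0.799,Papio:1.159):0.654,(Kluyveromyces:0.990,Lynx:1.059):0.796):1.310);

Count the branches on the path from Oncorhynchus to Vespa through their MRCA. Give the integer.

The MRCA of Oncorhynchus and Vespa is the root of the tree.
From Oncorhynchus up to that node: 5 branches. From Vespa up to the same node: 2 branches. Total: 5 + 2 = 7.

7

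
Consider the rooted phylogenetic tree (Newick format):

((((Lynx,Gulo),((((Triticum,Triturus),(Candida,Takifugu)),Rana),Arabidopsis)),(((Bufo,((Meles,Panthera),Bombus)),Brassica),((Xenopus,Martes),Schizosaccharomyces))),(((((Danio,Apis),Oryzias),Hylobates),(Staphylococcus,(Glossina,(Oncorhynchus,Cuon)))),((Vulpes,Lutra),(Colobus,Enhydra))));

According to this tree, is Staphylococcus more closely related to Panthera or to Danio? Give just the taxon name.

Danio

The MRCA of Staphylococcus and Danio subtends ((((Danio,Apis),Oryzias),Hylobates),(Staphylococcus,(Glossina,(Oncorhynchus,Cuon)))) (8 taxa).
The MRCA of Staphylococcus and Panthera is the root, subtending the entire tree (28 taxa).
The first is nested inside the second, so Staphylococcus shares a more recent common ancestor with Danio.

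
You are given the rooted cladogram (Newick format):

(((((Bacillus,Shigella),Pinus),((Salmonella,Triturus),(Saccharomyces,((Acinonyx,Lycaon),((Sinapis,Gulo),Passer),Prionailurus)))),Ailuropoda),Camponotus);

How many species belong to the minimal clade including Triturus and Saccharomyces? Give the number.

9

The MRCA of Triturus and Saccharomyces is the node subtending ((Salmonella,Triturus),(Saccharomyces,((Acinonyx,Lycaon),((Sinapis,Gulo),Passer),Prionailurus))).
That clade contains 9 terminal taxa: Acinonyx, Gulo, Lycaon, Passer, Prionailurus, Saccharomyces, Salmonella, Sinapis, Triturus.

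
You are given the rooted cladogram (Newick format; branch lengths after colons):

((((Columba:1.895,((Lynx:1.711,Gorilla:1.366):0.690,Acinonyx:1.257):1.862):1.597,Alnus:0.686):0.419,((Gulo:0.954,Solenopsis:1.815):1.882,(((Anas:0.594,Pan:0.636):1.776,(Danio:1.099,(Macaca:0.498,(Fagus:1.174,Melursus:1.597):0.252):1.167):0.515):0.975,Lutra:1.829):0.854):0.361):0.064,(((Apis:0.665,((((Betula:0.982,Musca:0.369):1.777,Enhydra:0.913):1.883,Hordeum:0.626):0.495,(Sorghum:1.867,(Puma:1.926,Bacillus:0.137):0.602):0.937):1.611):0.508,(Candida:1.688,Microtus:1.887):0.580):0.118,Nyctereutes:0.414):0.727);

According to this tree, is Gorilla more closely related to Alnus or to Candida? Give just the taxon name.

The MRCA of Gorilla and Alnus subtends ((Columba,((Lynx,Gorilla),Acinonyx)),Alnus) (5 taxa).
The MRCA of Gorilla and Candida is the root, subtending the entire tree (25 taxa).
The first is nested inside the second, so Gorilla shares a more recent common ancestor with Alnus.

Alnus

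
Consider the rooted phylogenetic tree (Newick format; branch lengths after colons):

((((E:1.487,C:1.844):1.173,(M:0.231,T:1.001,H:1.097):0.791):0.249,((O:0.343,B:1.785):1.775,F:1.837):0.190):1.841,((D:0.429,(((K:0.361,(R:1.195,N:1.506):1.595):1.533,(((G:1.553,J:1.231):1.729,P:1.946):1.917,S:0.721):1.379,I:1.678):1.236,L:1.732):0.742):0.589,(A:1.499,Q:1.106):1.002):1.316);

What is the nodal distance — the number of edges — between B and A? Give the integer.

7

The MRCA of B and A is the root of the tree.
From B up to that node: 4 branches. From A up to the same node: 3 branches. Total: 4 + 3 = 7.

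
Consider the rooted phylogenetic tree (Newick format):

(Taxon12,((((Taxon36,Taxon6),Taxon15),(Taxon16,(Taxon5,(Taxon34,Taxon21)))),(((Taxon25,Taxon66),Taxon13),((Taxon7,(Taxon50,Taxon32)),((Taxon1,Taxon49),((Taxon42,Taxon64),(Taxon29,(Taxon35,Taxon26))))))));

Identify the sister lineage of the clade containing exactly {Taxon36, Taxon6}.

Taxon15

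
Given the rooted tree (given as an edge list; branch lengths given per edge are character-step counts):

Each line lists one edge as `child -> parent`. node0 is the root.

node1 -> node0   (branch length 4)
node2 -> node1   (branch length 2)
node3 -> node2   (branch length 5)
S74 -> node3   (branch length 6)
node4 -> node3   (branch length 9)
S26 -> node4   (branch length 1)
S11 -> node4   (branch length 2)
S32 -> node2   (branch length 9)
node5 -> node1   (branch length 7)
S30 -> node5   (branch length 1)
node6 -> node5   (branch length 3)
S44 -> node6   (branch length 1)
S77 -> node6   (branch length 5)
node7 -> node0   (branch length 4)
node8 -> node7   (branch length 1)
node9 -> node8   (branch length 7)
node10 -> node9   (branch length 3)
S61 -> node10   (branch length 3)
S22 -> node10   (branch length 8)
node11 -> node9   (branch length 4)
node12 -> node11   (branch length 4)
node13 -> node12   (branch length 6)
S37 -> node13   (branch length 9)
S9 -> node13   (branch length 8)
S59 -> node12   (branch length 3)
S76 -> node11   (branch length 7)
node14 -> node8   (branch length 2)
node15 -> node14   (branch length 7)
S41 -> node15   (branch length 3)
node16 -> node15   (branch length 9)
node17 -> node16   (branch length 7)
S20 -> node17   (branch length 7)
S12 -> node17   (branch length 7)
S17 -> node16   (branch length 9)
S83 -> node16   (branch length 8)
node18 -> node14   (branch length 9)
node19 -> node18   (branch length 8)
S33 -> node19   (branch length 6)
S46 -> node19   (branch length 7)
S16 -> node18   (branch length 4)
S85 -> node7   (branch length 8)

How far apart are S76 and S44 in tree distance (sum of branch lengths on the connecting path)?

38

The path runs S76 → … → MRCA → … → S44; the MRCA is the root of the tree.
Branch lengths along that path: 7 + 4 + 7 + 1 + 4 + 4 + 7 + 3 + 1 = 38.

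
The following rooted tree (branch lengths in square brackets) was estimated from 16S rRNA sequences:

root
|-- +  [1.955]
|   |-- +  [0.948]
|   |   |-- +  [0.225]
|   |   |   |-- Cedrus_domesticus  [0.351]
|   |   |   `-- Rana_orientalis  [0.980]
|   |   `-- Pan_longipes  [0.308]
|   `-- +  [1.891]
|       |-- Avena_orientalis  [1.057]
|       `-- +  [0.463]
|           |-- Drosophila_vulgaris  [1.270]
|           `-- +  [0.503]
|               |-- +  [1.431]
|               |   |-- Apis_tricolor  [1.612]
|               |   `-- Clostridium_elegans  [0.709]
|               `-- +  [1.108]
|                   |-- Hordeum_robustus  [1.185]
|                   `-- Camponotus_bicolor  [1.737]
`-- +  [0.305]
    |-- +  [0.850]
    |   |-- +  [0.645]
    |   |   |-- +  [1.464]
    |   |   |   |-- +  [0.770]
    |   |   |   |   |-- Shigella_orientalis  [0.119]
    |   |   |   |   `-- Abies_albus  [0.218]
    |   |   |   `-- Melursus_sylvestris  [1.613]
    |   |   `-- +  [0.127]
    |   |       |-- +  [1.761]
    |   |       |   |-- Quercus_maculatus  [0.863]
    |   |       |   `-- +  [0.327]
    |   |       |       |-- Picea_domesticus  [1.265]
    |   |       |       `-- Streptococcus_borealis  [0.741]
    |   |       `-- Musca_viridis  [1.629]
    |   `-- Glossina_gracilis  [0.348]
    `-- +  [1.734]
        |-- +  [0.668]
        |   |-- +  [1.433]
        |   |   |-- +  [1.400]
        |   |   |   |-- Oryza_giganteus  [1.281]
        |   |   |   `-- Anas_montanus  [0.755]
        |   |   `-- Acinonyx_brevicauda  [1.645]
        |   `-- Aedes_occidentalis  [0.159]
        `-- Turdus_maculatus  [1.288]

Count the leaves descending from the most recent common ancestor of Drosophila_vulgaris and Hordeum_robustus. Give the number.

The MRCA of Drosophila_vulgaris and Hordeum_robustus is the node subtending (Drosophila_vulgaris,((Apis_tricolor,Clostridium_elegans),(Hordeum_robustus,Camponotus_bicolor))).
That clade contains 5 terminal taxa: Apis_tricolor, Camponotus_bicolor, Clostridium_elegans, Drosophila_vulgaris, Hordeum_robustus.

5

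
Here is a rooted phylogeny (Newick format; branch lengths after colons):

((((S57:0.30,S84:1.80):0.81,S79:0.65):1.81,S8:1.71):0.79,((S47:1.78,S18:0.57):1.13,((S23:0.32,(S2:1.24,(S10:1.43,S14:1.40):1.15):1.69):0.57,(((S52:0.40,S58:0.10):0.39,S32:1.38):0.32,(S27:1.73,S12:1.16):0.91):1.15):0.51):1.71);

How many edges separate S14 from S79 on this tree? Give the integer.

9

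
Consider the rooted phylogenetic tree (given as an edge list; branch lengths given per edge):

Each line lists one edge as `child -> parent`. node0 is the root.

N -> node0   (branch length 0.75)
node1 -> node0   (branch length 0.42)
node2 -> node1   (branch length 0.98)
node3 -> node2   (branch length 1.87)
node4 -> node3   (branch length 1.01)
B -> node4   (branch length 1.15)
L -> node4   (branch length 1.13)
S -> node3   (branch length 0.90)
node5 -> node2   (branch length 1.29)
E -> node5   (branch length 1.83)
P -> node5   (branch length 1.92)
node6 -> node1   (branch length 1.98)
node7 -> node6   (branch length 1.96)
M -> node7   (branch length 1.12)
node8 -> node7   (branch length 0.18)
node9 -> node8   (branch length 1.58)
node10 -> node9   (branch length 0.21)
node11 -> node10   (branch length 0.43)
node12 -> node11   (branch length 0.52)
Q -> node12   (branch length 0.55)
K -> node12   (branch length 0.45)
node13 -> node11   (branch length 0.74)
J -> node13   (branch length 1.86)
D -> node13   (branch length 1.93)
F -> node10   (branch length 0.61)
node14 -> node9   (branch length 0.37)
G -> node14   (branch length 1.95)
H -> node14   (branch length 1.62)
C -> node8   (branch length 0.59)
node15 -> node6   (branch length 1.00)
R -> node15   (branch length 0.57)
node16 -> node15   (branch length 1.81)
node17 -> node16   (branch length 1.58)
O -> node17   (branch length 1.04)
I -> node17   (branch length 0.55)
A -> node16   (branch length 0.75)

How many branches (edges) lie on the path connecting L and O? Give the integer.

9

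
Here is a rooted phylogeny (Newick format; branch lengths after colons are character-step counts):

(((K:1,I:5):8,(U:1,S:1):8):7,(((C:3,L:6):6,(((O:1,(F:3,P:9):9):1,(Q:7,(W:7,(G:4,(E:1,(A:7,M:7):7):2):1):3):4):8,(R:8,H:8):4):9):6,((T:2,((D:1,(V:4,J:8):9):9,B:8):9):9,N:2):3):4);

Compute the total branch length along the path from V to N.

42

The path runs V → … → MRCA → … → N; the MRCA is the node subtending ((T,((D,(V,J)),B)),N).
Branch lengths along that path: 4 + 9 + 9 + 9 + 9 + 2 = 42.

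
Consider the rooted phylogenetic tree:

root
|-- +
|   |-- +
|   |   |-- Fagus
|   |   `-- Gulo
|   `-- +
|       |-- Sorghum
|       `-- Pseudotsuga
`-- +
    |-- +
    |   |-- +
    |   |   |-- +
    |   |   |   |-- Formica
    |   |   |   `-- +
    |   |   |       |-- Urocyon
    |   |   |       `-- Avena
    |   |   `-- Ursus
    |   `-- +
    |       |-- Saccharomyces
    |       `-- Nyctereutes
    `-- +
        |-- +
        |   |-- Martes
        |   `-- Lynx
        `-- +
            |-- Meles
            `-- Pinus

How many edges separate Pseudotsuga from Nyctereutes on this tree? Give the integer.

7

The MRCA of Pseudotsuga and Nyctereutes is the root of the tree.
From Pseudotsuga up to that node: 3 branches. From Nyctereutes up to the same node: 4 branches. Total: 3 + 4 = 7.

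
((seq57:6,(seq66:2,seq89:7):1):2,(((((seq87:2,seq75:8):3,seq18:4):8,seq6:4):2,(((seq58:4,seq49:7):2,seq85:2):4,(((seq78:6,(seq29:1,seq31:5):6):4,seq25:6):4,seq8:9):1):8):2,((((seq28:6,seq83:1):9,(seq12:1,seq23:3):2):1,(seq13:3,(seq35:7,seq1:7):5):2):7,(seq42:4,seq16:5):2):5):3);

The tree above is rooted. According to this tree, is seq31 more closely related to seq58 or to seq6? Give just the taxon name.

seq58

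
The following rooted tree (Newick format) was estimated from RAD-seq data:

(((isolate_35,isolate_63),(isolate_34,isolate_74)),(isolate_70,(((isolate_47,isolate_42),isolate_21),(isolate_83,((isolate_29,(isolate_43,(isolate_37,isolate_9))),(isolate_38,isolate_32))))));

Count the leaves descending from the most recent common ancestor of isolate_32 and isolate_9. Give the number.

The MRCA of isolate_32 and isolate_9 is the node subtending ((isolate_29,(isolate_43,(isolate_37,isolate_9))),(isolate_38,isolate_32)).
That clade contains 6 terminal taxa: isolate_29, isolate_32, isolate_37, isolate_38, isolate_43, isolate_9.

6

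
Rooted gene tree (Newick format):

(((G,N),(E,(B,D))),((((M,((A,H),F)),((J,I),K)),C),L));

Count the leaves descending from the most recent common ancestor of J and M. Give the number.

The MRCA of J and M is the node subtending ((M,((A,H),F)),((J,I),K)).
That clade contains 7 terminal taxa: A, F, H, I, J, K, M.

7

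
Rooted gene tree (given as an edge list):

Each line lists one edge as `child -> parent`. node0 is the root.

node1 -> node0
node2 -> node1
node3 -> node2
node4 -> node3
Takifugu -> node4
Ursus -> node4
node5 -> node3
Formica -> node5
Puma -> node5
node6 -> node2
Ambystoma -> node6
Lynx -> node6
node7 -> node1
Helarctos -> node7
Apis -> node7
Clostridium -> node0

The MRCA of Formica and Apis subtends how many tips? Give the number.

8

The MRCA of Formica and Apis is the node subtending ((((Takifugu,Ursus),(Formica,Puma)),(Ambystoma,Lynx)),(Helarctos,Apis)).
That clade contains 8 terminal taxa: Ambystoma, Apis, Formica, Helarctos, Lynx, Puma, Takifugu, Ursus.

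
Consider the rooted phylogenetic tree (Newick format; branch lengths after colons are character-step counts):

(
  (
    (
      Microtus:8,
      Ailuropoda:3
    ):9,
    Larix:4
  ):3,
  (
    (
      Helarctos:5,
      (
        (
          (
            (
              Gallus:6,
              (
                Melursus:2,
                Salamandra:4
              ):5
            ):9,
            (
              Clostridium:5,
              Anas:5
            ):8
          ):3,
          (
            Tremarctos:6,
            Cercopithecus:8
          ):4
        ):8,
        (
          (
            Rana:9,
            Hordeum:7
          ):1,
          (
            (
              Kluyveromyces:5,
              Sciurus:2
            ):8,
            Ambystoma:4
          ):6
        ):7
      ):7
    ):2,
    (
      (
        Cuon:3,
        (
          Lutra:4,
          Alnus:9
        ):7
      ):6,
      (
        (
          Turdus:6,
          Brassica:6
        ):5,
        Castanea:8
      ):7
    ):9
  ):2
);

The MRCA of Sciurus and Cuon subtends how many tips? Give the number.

19

The MRCA of Sciurus and Cuon is the node subtending ((Helarctos,((((Gallus,(Melursus,Salamandra)),(Clostridium,Anas)),(Tremarctos,Cercopithecus)),((Rana,Hordeum),((Kluyveromyces,Sciurus),Ambystoma)))),((Cuon,(Lutra,Alnus)),((Turdus,Brassica),Castanea))).
That clade contains 19 terminal taxa: Alnus, Ambystoma, Anas, Brassica, Castanea, Cercopithecus, Clostridium, Cuon, Gallus, Helarctos, Hordeum, Kluyveromyces, Lutra, Melursus, Rana, Salamandra, Sciurus, Tremarctos, Turdus.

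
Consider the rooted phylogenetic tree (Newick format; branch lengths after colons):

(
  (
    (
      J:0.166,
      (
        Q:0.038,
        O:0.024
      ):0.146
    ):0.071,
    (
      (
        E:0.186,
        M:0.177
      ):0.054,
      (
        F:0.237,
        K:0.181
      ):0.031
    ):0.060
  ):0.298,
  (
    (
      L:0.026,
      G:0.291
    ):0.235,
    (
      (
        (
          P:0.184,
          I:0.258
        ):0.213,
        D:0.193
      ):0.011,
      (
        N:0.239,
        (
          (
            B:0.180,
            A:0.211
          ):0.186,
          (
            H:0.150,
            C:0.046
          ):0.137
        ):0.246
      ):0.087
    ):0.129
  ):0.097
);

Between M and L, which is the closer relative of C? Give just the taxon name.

The MRCA of C and L subtends ((L,G),(((P,I),D),(N,((B,A),(H,C))))) (10 taxa).
The MRCA of C and M is the root, subtending the entire tree (17 taxa).
The first is nested inside the second, so C shares a more recent common ancestor with L.

L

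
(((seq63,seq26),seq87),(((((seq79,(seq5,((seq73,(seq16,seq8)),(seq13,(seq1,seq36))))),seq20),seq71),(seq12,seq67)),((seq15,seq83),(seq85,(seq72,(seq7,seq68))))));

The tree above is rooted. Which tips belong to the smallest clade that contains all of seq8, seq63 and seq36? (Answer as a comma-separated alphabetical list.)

seq1, seq12, seq13, seq15, seq16, seq20, seq26, seq36, seq5, seq63, seq67, seq68, seq7, seq71, seq72, seq73, seq79, seq8, seq83, seq85, seq87

Tracing seq8: it sits inside (seq16,seq8).
Tracing seq63: it sits inside (seq63,seq26).
Tracing seq36: it sits inside (seq1,seq36).
The smallest clade enclosing all 3 is the whole tree (their MRCA is the root), so the answer is all 21 tips in alphabetical order.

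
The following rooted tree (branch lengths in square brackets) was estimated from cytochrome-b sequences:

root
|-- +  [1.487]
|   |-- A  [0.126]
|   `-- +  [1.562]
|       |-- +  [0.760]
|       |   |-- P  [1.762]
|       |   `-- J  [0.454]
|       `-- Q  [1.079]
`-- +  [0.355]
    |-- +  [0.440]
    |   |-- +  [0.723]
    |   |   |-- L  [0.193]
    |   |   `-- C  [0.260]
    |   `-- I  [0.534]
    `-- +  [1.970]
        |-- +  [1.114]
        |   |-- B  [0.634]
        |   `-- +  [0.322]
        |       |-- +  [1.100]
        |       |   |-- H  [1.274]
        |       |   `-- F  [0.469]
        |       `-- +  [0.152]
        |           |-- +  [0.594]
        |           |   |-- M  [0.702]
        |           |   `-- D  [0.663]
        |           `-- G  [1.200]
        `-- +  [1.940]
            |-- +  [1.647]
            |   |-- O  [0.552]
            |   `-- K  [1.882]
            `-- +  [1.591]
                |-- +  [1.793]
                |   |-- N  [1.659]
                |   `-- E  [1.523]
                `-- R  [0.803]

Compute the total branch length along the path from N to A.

10.921

The path runs N → … → MRCA → … → A; the MRCA is the root of the tree.
Branch lengths along that path: 1.659 + 1.793 + 1.591 + 1.940 + 1.970 + 0.355 + 1.487 + 0.126 = 10.921.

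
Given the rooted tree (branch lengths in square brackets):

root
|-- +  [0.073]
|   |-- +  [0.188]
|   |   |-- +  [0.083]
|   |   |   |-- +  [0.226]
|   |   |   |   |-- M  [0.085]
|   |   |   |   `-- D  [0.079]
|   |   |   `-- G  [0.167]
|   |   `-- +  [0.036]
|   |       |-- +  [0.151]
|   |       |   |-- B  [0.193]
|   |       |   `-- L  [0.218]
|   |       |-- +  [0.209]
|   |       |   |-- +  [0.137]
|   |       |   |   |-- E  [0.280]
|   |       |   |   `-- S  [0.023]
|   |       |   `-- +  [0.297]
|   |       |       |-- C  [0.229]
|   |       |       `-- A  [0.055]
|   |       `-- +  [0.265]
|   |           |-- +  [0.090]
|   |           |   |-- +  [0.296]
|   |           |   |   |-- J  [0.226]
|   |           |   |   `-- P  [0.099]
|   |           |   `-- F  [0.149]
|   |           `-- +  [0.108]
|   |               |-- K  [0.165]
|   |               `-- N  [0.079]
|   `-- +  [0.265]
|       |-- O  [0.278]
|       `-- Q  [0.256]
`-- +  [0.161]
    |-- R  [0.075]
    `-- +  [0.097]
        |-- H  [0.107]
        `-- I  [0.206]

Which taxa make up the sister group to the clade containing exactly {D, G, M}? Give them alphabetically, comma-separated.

The clade containing exactly {D, G, M} attaches to the tree at the node subtending (((M,D),G),((B,L),((E,S),(C,A)),(((J,P),F),(K,N)))).
The other lineage descending from that same node — the sister group — is ((B,L),((E,S),(C,A)),(((J,P),F),(K,N))); its 11 tips in alphabetical order are the answer.

A, B, C, E, F, J, K, L, N, P, S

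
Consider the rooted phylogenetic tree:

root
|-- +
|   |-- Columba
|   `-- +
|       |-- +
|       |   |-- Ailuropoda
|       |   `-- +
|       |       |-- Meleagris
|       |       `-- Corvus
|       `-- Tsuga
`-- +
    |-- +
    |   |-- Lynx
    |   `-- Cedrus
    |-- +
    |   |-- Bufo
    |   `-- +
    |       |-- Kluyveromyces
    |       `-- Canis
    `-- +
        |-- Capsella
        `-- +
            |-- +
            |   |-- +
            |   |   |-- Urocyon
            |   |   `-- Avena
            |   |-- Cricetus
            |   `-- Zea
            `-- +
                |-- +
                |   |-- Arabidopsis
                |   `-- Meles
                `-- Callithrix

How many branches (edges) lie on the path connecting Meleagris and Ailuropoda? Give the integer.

The MRCA of Meleagris and Ailuropoda is the node subtending (Ailuropoda,(Meleagris,Corvus)).
From Meleagris up to that node: 2 branches. From Ailuropoda up to the same node: 1 branch. Total: 2 + 1 = 3.

3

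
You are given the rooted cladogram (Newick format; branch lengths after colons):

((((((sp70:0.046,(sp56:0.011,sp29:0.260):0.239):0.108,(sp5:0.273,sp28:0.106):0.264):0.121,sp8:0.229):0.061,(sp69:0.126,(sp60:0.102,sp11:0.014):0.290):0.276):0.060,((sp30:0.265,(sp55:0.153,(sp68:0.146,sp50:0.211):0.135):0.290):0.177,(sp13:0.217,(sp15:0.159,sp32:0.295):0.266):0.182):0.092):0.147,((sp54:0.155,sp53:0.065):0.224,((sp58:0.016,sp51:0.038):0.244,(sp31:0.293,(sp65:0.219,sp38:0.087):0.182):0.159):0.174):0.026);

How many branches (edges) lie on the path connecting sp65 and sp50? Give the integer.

The MRCA of sp65 and sp50 is the root of the tree.
From sp65 up to that node: 5 branches. From sp50 up to the same node: 6 branches. Total: 5 + 6 = 11.

11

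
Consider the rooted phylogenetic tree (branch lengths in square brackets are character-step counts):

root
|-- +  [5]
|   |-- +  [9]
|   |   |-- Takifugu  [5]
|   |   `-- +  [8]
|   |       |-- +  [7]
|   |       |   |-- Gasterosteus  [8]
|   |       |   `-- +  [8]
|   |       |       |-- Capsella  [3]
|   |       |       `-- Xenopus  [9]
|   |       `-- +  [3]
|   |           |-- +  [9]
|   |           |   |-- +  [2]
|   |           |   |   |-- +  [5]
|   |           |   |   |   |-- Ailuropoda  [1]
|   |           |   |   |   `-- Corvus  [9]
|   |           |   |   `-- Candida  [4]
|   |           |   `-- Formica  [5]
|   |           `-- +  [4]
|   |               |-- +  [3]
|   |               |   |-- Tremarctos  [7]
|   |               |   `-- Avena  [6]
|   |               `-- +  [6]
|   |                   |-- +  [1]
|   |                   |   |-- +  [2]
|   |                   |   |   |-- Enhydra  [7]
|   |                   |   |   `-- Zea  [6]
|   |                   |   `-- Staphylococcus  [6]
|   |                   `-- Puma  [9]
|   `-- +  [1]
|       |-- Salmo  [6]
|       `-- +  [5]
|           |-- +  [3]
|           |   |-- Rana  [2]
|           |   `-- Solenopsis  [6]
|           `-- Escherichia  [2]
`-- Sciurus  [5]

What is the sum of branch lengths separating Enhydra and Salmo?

The path runs Enhydra → … → MRCA → … → Salmo; the MRCA is the node subtending ((Takifugu,((Gasterosteus,(Capsella,Xenopus)),((((Ailuropoda,Corvus),Candida),Formica),((Tremarctos,Avena),(((Enhydra,Zea),Staphylococcus),Puma))))),(Salmo,((Rana,Solenopsis),Escherichia))).
Branch lengths along that path: 7 + 2 + 1 + 6 + 4 + 3 + 8 + 9 + 1 + 6 = 47.

47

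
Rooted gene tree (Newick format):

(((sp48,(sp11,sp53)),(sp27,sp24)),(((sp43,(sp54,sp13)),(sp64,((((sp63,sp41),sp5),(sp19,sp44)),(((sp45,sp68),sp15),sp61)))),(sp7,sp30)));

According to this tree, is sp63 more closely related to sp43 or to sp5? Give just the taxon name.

The MRCA of sp63 and sp5 subtends ((sp63,sp41),sp5) (3 taxa).
The MRCA of sp63 and sp43 subtends ((sp43,(sp54,sp13)),(sp64,((((sp63,sp41),sp5),(sp19,sp44)),(((sp45,sp68),sp15),sp61)))) (13 taxa).
The first is nested inside the second, so sp63 shares a more recent common ancestor with sp5.

sp5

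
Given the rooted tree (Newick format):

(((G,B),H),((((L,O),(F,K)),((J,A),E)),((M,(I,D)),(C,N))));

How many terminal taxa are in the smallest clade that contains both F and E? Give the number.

The MRCA of F and E is the node subtending (((L,O),(F,K)),((J,A),E)).
That clade contains 7 terminal taxa: A, E, F, J, K, L, O.

7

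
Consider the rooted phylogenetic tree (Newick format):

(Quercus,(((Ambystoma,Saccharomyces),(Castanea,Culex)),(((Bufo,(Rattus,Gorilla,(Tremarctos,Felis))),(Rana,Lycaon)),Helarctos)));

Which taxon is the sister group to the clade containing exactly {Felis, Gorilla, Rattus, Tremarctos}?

Bufo

The clade containing exactly {Felis, Gorilla, Rattus, Tremarctos} attaches to the tree at the node subtending (Bufo,(Rattus,Gorilla,(Tremarctos,Felis))).
The other lineage descending from that same node — the sister group — is the single tip Bufo.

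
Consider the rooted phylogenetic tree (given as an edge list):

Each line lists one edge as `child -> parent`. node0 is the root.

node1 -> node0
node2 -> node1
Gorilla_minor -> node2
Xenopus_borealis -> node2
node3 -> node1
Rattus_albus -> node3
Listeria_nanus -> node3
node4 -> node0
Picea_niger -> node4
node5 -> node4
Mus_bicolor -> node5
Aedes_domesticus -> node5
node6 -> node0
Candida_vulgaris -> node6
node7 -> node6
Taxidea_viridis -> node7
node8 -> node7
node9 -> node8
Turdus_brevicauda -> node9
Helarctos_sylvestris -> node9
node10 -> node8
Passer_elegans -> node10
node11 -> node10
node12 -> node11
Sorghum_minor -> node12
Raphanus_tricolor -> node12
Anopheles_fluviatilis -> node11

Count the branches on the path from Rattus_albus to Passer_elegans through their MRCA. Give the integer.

8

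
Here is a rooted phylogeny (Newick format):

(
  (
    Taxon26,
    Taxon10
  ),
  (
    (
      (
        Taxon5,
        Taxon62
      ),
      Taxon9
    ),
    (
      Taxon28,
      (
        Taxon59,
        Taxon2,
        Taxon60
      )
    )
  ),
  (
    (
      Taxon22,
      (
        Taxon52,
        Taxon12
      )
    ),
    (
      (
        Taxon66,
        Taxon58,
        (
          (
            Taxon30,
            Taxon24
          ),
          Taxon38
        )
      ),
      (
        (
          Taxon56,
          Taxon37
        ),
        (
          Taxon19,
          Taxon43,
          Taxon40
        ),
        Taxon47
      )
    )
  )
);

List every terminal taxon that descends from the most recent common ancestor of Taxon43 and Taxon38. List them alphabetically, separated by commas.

Tracing Taxon43: it sits inside (Taxon19,Taxon43,Taxon40).
Tracing Taxon38: it sits inside ((Taxon30,Taxon24),Taxon38).
The smallest clade enclosing both is ((Taxon66,Taxon58,((Taxon30,Taxon24),Taxon38)),((Taxon56,Taxon37),(Taxon19,Taxon43,Taxon40),Taxon47)); the answer is its 11 terminal taxa in alphabetical order.

Taxon19, Taxon24, Taxon30, Taxon37, Taxon38, Taxon40, Taxon43, Taxon47, Taxon56, Taxon58, Taxon66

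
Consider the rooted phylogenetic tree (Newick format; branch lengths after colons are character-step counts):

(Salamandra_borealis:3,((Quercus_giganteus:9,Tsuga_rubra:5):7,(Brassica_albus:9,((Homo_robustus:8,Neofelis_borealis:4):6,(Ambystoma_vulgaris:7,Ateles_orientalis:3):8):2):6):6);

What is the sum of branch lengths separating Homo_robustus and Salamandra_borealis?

The path runs Homo_robustus → … → MRCA → … → Salamandra_borealis; the MRCA is the root of the tree.
Branch lengths along that path: 8 + 6 + 2 + 6 + 6 + 3 = 31.

31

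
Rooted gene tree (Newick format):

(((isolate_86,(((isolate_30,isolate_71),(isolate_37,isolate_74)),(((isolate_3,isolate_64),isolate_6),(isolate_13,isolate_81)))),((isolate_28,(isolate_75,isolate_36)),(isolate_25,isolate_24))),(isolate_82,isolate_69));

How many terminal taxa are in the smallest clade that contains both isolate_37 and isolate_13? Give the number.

9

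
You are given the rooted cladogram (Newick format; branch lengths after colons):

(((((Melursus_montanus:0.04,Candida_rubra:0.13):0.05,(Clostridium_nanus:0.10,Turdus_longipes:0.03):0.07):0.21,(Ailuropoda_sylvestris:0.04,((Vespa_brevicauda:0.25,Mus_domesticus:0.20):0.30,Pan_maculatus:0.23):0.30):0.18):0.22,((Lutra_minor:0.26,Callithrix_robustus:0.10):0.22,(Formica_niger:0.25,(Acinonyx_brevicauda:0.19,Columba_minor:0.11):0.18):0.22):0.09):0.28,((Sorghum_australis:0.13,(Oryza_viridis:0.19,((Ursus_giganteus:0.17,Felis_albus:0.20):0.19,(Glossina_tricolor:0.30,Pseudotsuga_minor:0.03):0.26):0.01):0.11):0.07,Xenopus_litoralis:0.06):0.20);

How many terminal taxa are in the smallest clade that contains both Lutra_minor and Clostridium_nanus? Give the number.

13

The MRCA of Lutra_minor and Clostridium_nanus is the node subtending ((((Melursus_montanus,Candida_rubra),(Clostridium_nanus,Turdus_longipes)),(Ailuropoda_sylvestris,((Vespa_brevicauda,Mus_domesticus),Pan_maculatus))),((Lutra_minor,Callithrix_robustus),(Formica_niger,(Acinonyx_brevicauda,Columba_minor)))).
That clade contains 13 terminal taxa: Acinonyx_brevicauda, Ailuropoda_sylvestris, Callithrix_robustus, Candida_rubra, Clostridium_nanus, Columba_minor, Formica_niger, Lutra_minor, Melursus_montanus, Mus_domesticus, Pan_maculatus, Turdus_longipes, Vespa_brevicauda.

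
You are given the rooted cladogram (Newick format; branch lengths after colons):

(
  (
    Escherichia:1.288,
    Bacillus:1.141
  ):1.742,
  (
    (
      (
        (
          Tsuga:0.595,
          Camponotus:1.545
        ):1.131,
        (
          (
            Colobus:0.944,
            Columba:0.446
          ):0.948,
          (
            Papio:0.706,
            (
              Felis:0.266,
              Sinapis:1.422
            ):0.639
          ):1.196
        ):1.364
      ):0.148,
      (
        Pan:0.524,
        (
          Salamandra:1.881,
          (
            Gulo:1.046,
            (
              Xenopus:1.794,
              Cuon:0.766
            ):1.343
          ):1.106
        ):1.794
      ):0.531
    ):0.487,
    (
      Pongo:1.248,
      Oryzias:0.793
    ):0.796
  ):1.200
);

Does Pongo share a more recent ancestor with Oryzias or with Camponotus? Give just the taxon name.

Oryzias

The MRCA of Pongo and Oryzias subtends (Pongo,Oryzias) (2 taxa).
The MRCA of Pongo and Camponotus subtends ((((Tsuga,Camponotus),((Colobus,Columba),(Papio,(Felis,Sinapis)))),(Pan,(Salamandra,(Gulo,(Xenopus,Cuon))))),(Pongo,Oryzias)) (14 taxa).
The first is nested inside the second, so Pongo shares a more recent common ancestor with Oryzias.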